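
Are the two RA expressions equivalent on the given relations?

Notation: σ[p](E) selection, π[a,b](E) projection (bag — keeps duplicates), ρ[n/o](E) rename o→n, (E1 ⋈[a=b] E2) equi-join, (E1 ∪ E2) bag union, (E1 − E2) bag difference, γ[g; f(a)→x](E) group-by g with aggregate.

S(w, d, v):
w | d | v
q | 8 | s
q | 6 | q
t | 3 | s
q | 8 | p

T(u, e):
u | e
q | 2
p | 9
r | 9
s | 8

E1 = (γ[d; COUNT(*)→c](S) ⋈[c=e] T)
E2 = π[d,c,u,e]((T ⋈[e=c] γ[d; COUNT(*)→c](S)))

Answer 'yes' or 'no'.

E1 subexpression sizes:
  S → 4
  γ[d; COUNT(*)→c](S) → 3
  T → 4
  (γ[d; COUNT(*)→c](S) ⋈[c=e] T) → 1
E2 subexpression sizes:
  T → 4
  S → 4
  γ[d; COUNT(*)→c](S) → 3
  (T ⋈[e=c] γ[d; COUNT(*)→c](S)) → 1
  π[d,c,u,e]((T ⋈[e=c] γ[d; COUNT(*)→c](S))) → 1

E1 and E2 produce the same multiset:
d | c | u | e
8 | 2 | q | 2

yes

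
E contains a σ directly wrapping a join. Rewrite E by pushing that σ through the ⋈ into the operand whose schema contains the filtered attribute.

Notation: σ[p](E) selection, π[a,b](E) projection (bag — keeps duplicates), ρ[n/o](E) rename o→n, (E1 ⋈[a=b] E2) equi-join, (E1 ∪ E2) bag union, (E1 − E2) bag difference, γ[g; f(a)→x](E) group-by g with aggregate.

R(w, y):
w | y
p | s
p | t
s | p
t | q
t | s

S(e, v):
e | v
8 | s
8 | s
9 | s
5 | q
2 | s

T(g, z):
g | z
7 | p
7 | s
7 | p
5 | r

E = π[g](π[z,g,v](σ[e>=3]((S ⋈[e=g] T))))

σ filters on e, owned by the left side.
E' = π[g](π[z,g,v]((σ[e>=3](S) ⋈[e=g] T)))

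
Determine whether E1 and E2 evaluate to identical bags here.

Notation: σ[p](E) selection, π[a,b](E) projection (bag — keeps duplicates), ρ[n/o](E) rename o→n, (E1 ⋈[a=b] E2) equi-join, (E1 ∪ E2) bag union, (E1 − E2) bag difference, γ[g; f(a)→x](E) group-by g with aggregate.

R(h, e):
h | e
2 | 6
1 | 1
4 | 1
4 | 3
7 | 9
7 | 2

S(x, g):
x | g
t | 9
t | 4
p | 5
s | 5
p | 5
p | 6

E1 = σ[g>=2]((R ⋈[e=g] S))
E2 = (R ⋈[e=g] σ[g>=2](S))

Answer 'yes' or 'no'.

E1 per-node cardinality:
  R → 6
  S → 6
  (R ⋈[e=g] S) → 2
  σ[g>=2]((R ⋈[e=g] S)) → 2
E2 per-node cardinality:
  R → 6
  S → 6
  σ[g>=2](S) → 6
  (R ⋈[e=g] σ[g>=2](S)) → 2

E1 and E2 produce the same multiset:
h | e | x | g
2 | 6 | p | 6
7 | 9 | t | 9

yes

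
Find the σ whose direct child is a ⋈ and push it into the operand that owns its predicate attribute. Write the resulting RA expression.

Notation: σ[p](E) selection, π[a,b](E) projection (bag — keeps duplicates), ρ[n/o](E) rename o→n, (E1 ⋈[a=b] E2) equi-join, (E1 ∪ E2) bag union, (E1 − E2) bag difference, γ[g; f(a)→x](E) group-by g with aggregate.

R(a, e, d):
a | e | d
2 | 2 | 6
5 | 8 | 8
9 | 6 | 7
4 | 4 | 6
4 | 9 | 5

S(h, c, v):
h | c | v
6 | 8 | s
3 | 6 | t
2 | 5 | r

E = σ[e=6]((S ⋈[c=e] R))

σ filters on e, owned by the right side.
E' = (S ⋈[c=e] σ[e=6](R))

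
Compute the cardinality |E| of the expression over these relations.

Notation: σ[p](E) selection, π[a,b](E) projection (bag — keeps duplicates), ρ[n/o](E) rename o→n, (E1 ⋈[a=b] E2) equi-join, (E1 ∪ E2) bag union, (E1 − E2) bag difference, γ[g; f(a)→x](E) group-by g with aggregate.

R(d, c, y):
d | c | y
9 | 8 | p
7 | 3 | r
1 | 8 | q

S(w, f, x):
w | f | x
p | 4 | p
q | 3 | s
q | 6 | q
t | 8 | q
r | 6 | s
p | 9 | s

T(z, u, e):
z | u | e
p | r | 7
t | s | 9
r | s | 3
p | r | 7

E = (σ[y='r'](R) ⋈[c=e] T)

Subexpression sizes:
  R → 3
  σ[y='r'](R) → 1
  T → 4
  (σ[y='r'](R) ⋈[c=e] T) → 1

|E| = 1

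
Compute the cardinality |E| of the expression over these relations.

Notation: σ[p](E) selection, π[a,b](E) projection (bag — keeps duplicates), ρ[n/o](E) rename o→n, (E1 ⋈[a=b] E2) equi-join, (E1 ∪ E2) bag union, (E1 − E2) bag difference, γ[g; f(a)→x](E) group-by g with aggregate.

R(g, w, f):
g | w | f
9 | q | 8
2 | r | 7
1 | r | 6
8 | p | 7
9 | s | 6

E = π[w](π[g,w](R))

Per-node cardinality:
  R → 5
  π[g,w](R) → 5
  π[w](π[g,w](R)) → 5

|E| = 5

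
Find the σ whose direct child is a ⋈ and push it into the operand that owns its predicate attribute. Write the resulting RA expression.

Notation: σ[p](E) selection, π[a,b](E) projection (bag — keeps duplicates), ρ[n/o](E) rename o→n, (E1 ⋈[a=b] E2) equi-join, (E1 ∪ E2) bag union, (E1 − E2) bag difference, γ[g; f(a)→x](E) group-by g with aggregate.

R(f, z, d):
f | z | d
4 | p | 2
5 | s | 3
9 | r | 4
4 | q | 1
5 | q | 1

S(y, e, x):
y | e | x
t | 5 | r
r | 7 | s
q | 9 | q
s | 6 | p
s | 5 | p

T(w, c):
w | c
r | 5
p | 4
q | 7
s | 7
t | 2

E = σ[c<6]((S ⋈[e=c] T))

σ filters on c, owned by the right side.
E' = (S ⋈[e=c] σ[c<6](T))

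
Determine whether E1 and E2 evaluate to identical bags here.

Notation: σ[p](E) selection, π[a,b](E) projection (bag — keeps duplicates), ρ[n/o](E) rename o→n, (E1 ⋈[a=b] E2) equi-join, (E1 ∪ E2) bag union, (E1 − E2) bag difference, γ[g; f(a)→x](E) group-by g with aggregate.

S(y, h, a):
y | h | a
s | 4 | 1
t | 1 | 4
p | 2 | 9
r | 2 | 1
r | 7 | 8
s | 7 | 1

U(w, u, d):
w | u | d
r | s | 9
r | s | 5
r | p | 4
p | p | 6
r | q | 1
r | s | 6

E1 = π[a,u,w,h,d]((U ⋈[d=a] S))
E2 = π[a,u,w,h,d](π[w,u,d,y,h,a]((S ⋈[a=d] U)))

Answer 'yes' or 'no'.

E1 per-node cardinality:
  U → 6
  S → 6
  (U ⋈[d=a] S) → 5
  π[a,u,w,h,d]((U ⋈[d=a] S)) → 5
E2 per-node cardinality:
  S → 6
  U → 6
  (S ⋈[a=d] U) → 5
  π[w,u,d,y,h,a]((S ⋈[a=d] U)) → 5
  π[a,u,w,h,d](π[w,u,d,y,h,a]((S ⋈[a=d] U))) → 5

E1 and E2 produce the same multiset:
a | u | w | h | d
1 | q | r | 2 | 1
1 | q | r | 4 | 1
1 | q | r | 7 | 1
4 | p | r | 1 | 4
9 | s | r | 2 | 9

yes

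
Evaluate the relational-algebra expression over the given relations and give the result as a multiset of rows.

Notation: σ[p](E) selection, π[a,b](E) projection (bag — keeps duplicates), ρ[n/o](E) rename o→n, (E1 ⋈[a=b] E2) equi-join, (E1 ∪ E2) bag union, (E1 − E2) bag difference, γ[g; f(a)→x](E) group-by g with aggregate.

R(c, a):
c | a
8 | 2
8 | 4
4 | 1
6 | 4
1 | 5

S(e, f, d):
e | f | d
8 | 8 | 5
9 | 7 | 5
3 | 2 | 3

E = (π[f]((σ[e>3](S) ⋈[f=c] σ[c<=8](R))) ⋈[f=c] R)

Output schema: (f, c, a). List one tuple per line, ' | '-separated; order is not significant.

Subexpression sizes:
  S → 3
  σ[e>3](S) → 2
  R → 5
  σ[c<=8](R) → 5
  (σ[e>3](S) ⋈[f=c] σ[c<=8](R)) → 2
  π[f]((σ[e>3](S) ⋈[f=c] σ[c<=8](R))) → 2
  R → 5
  (π[f]((σ[e>3](S) ⋈[f=c] σ[c<=8](R))) ⋈[f=c] R) → 4

== RESULT ==
f | c | a
8 | 8 | 2
8 | 8 | 2
8 | 8 | 4
8 | 8 | 4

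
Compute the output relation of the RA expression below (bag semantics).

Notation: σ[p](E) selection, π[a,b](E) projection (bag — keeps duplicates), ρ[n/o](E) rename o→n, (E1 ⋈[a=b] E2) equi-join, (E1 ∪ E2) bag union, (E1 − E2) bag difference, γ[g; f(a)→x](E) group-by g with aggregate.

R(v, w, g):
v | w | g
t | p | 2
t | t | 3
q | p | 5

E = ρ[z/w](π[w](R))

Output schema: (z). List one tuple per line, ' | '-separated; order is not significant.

Subexpression sizes:
  R → 3
  π[w](R) → 3
  ρ[z/w](π[w](R)) → 3

== RESULT ==
z
p
p
t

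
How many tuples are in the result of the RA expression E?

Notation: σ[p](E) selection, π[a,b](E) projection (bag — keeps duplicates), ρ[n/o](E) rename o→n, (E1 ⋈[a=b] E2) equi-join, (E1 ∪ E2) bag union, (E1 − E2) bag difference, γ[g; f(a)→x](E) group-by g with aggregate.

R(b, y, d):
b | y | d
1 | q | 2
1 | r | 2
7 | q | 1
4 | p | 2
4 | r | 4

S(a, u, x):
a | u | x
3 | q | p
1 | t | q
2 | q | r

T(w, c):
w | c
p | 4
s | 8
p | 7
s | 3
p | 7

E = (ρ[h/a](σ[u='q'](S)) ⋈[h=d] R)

Stepwise |·|:
  S → 3
  σ[u='q'](S) → 2
  ρ[h/a](σ[u='q'](S)) → 2
  R → 5
  (ρ[h/a](σ[u='q'](S)) ⋈[h=d] R) → 3

|E| = 3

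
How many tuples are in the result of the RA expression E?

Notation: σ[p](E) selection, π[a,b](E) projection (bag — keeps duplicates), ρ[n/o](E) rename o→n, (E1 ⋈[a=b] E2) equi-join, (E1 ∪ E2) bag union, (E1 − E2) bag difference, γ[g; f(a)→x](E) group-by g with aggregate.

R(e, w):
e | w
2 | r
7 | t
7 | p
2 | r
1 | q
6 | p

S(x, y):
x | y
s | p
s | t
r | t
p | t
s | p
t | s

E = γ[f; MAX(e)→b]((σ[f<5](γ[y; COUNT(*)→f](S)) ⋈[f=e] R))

Row counts bottom-up:
  S → 6
  γ[y; COUNT(*)→f](S) → 3
  σ[f<5](γ[y; COUNT(*)→f](S)) → 3
  R → 6
  (σ[f<5](γ[y; COUNT(*)→f](S)) ⋈[f=e] R) → 3
  γ[f; MAX(e)→b]((σ[f<5](γ[y; COUNT(*)→f](S)) ⋈[f=e] R)) → 2

|E| = 2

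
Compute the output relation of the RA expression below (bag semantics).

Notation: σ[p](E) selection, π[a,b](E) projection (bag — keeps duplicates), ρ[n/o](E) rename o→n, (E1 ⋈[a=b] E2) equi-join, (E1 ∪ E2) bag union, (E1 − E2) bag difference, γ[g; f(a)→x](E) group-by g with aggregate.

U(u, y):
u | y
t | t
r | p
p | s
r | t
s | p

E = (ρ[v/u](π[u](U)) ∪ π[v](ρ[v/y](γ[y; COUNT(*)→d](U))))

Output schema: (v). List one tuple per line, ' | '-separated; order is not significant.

Subexpression sizes:
  U → 5
  π[u](U) → 5
  ρ[v/u](π[u](U)) → 5
  U → 5
  γ[y; COUNT(*)→d](U) → 3
  ρ[v/y](γ[y; COUNT(*)→d](U)) → 3
  π[v](ρ[v/y](γ[y; COUNT(*)→d](U))) → 3
  (ρ[v/u](π[u](U)) ∪ π[v](ρ[v/y](γ[y; COUNT(*)→d](U)))) → 8

== RESULT ==
v
p
p
r
r
s
s
t
t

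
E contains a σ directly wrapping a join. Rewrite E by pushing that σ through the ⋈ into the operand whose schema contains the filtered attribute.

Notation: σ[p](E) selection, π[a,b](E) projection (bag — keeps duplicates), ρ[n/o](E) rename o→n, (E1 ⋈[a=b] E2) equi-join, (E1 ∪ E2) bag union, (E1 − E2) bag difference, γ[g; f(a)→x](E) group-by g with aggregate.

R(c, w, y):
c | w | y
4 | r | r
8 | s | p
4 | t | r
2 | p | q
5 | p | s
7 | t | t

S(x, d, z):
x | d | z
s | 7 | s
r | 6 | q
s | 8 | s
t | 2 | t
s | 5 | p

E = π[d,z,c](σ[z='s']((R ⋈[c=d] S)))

σ filters on z, owned by the right side.
E' = π[d,z,c]((R ⋈[c=d] σ[z='s'](S)))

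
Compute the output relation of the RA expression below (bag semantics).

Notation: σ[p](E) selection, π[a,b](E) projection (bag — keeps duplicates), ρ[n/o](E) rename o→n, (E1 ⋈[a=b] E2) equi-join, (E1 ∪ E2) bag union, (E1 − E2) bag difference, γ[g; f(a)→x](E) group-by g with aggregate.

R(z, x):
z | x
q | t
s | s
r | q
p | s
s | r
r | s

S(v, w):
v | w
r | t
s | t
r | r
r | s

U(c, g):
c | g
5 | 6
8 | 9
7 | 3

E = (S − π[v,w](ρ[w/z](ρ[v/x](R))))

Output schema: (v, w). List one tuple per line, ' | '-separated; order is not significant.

Subexpression sizes:
  S → 4
  R → 6
  ρ[v/x](R) → 6
  ρ[w/z](ρ[v/x](R)) → 6
  π[v,w](ρ[w/z](ρ[v/x](R))) → 6
  (S − π[v,w](ρ[w/z](ρ[v/x](R)))) → 3

== RESULT ==
v | w
r | r
r | t
s | t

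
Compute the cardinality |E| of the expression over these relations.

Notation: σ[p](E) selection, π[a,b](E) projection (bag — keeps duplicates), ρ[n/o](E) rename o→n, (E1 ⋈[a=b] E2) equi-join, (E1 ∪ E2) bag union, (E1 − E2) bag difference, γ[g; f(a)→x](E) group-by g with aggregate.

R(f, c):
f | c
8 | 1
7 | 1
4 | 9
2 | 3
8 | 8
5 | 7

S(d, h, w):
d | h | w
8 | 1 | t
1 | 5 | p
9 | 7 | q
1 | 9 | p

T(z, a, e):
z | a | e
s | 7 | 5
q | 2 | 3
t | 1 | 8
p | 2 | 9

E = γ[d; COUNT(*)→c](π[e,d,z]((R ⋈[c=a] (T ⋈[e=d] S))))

Per-node cardinality:
  R → 6
  T → 4
  S → 4
  (T ⋈[e=d] S) → 2
  (R ⋈[c=a] (T ⋈[e=d] S)) → 2
  π[e,d,z]((R ⋈[c=a] (T ⋈[e=d] S))) → 2
  γ[d; COUNT(*)→c](π[e,d,z]((R ⋈[c=a] (T ⋈[e=d] S)))) → 1

|E| = 1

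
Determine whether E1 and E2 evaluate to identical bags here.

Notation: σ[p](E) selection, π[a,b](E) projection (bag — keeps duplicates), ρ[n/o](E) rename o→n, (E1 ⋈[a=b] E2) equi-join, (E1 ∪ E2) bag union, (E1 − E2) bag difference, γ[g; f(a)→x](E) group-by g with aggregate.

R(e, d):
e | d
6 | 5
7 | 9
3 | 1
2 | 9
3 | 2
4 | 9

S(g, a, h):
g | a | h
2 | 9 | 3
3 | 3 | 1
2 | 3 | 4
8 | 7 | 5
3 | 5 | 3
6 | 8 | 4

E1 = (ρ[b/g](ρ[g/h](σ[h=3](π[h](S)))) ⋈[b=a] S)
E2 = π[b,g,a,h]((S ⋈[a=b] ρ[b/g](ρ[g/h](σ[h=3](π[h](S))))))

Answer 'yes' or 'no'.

E1 row counts bottom-up:
  S → 6
  π[h](S) → 6
  σ[h=3](π[h](S)) → 2
  ρ[g/h](σ[h=3](π[h](S))) → 2
  ρ[b/g](ρ[g/h](σ[h=3](π[h](S)))) → 2
  S → 6
  (ρ[b/g](ρ[g/h](σ[h=3](π[h](S)))) ⋈[b=a] S) → 4
E2 row counts bottom-up:
  S → 6
  S → 6
  π[h](S) → 6
  σ[h=3](π[h](S)) → 2
  ρ[g/h](σ[h=3](π[h](S))) → 2
  ρ[b/g](ρ[g/h](σ[h=3](π[h](S)))) → 2
  (S ⋈[a=b] ρ[b/g](ρ[g/h](σ[h=3](π[h](S))))) → 4
  π[b,g,a,h]((S ⋈[a=b] ρ[b/g](ρ[g/h](σ[h=3](π[h](S)))))) → 4

E1 and E2 produce the same multiset:
b | g | a | h
3 | 2 | 3 | 4
3 | 2 | 3 | 4
3 | 3 | 3 | 1
3 | 3 | 3 | 1

yes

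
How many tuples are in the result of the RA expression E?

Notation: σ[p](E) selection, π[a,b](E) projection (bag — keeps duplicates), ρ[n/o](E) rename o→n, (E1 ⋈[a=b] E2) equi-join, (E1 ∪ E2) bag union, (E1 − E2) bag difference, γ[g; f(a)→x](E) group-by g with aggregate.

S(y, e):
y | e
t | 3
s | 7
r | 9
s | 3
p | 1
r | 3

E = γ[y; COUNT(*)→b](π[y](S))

Row counts bottom-up:
  S → 6
  π[y](S) → 6
  γ[y; COUNT(*)→b](π[y](S)) → 4

|E| = 4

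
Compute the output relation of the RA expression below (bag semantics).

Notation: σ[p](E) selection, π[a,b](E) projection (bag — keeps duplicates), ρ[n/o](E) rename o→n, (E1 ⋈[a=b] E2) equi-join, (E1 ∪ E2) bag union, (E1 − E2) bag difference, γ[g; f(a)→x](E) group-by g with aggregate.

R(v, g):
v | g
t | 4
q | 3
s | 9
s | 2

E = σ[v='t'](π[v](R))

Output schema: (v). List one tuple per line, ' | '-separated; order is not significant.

Subexpression sizes:
  R → 4
  π[v](R) → 4
  σ[v='t'](π[v](R)) → 1

== RESULT ==
v
t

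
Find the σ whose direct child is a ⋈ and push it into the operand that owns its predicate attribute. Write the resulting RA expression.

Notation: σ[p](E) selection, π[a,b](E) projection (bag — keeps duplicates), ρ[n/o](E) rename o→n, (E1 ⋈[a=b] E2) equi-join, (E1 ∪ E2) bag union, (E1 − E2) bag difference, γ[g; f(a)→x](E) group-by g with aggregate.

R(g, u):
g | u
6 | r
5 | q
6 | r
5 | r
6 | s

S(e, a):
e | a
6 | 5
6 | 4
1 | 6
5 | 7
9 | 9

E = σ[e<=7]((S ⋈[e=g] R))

σ filters on e, owned by the left side.
E' = (σ[e<=7](S) ⋈[e=g] R)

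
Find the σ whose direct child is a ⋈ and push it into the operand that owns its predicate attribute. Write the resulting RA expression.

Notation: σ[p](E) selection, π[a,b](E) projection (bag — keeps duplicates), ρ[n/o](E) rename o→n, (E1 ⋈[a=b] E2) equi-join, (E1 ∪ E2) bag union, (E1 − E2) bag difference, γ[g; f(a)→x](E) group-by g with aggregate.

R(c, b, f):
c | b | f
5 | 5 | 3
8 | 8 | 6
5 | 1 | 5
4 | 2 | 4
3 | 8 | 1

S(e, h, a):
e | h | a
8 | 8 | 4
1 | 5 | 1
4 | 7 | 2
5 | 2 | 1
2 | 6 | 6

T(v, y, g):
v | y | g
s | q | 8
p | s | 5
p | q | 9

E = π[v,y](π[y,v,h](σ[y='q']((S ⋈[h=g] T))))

σ filters on y, owned by the right side.
E' = π[v,y](π[y,v,h]((S ⋈[h=g] σ[y='q'](T))))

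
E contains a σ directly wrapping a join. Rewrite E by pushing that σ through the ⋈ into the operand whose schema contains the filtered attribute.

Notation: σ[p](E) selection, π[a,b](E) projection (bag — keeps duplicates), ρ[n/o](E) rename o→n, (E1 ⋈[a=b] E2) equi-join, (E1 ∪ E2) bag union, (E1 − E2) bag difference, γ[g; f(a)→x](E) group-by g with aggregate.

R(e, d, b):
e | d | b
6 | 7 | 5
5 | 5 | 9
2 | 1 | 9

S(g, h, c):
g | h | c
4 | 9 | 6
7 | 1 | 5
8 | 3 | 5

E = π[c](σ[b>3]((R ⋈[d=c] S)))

σ filters on b, owned by the left side.
E' = π[c]((σ[b>3](R) ⋈[d=c] S))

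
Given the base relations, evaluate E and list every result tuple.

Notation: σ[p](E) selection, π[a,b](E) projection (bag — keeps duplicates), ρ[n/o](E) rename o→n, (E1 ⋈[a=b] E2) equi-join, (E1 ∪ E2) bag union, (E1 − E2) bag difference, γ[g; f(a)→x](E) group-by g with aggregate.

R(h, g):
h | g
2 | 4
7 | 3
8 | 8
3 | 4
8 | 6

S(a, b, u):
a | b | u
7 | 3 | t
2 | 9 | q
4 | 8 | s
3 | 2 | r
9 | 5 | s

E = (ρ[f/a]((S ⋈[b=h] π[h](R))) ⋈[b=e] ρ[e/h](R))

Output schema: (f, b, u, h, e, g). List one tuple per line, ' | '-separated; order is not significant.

Per-node cardinality:
  S → 5
  R → 5
  π[h](R) → 5
  (S ⋈[b=h] π[h](R)) → 4
  ρ[f/a]((S ⋈[b=h] π[h](R))) → 4
  R → 5
  ρ[e/h](R) → 5
  (ρ[f/a]((S ⋈[b=h] π[h](R))) ⋈[b=e] ρ[e/h](R)) → 6

== RESULT ==
f | b | u | h | e | g
3 | 2 | r | 2 | 2 | 4
4 | 8 | s | 8 | 8 | 6
4 | 8 | s | 8 | 8 | 6
4 | 8 | s | 8 | 8 | 8
4 | 8 | s | 8 | 8 | 8
7 | 3 | t | 3 | 3 | 4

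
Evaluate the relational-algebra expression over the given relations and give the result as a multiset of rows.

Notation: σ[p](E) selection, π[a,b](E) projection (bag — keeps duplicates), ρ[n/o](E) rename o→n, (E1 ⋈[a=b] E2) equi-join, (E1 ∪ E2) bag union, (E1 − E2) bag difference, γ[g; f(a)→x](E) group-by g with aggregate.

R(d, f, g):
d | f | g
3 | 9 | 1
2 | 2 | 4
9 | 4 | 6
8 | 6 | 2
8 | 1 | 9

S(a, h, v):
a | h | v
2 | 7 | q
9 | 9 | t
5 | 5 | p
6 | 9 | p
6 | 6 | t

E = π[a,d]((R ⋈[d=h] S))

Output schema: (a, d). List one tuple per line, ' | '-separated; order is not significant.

Stepwise |·|:
  R → 5
  S → 5
  (R ⋈[d=h] S) → 2
  π[a,d]((R ⋈[d=h] S)) → 2

== RESULT ==
a | d
6 | 9
9 | 9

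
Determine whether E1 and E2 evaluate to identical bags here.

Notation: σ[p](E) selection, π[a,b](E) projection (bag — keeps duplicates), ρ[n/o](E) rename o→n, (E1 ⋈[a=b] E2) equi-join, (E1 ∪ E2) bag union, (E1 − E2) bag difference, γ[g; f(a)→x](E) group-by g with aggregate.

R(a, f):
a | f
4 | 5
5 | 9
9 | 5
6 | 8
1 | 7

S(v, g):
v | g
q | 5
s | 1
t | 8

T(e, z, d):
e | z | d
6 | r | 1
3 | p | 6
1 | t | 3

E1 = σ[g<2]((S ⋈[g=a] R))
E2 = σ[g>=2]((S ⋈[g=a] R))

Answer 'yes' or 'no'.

E1 stepwise |·|:
  S → 3
  R → 5
  (S ⋈[g=a] R) → 2
  σ[g<2]((S ⋈[g=a] R)) → 1
E2 stepwise |·|:
  S → 3
  R → 5
  (S ⋈[g=a] R) → 2
  σ[g>=2]((S ⋈[g=a] R)) → 1

E1 result:
v | g | a | f
s | 1 | 1 | 7
E2 result:
v | g | a | f
q | 5 | 5 | 9
Witness: ('s', 1, 1, 7) appears 1× in E1 but 0× in E2.

no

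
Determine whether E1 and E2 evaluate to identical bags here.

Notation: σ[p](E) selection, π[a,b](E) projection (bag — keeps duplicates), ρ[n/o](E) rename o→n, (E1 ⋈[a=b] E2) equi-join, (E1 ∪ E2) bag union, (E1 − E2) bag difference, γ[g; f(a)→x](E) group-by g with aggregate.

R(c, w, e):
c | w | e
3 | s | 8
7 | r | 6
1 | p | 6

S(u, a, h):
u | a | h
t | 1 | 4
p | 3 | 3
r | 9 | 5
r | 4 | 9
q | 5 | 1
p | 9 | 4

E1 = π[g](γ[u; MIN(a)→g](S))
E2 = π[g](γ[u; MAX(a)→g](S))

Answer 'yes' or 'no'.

E1 subexpression sizes:
  S → 6
  γ[u; MIN(a)→g](S) → 4
  π[g](γ[u; MIN(a)→g](S)) → 4
E2 subexpression sizes:
  S → 6
  γ[u; MAX(a)→g](S) → 4
  π[g](γ[u; MAX(a)→g](S)) → 4

E1 result:
g
1
3
4
5
E2 result:
g
1
5
9
9
Witness: (3,) appears 1× in E1 but 0× in E2.

no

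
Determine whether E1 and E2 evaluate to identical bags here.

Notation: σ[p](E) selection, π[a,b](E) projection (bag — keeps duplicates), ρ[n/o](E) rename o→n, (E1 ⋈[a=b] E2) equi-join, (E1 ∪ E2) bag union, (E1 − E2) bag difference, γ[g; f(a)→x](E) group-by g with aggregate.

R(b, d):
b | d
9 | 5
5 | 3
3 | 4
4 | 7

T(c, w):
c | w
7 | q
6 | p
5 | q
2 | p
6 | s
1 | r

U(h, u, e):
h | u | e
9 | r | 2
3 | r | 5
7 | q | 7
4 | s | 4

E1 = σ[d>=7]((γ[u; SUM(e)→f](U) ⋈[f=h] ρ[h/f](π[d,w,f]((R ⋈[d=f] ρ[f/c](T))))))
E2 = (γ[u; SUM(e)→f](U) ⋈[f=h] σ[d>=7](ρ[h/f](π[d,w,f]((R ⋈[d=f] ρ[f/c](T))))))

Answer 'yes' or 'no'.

E1 subexpression sizes:
  U → 4
  γ[u; SUM(e)→f](U) → 3
  R → 4
  T → 6
  ρ[f/c](T) → 6
  (R ⋈[d=f] ρ[f/c](T)) → 2
  π[d,w,f]((R ⋈[d=f] ρ[f/c](T))) → 2
  ρ[h/f](π[d,w,f]((R ⋈[d=f] ρ[f/c](T)))) → 2
  (γ[u; SUM(e)→f](U) ⋈[f=h] ρ[h/f](π[d,w,f]((R ⋈[d=f] ρ[f/c](T))))) → 2
  σ[d>=7]((γ[u; SUM(e)→f](U) ⋈[f=h] ρ[h/f](π[d,w,f]((R ⋈[d=f] ρ[f/c](T)))))) → 2
E2 subexpression sizes:
  U → 4
  γ[u; SUM(e)→f](U) → 3
  R → 4
  T → 6
  ρ[f/c](T) → 6
  (R ⋈[d=f] ρ[f/c](T)) → 2
  π[d,w,f]((R ⋈[d=f] ρ[f/c](T))) → 2
  ρ[h/f](π[d,w,f]((R ⋈[d=f] ρ[f/c](T)))) → 2
  σ[d>=7](ρ[h/f](π[d,w,f]((R ⋈[d=f] ρ[f/c](T))))) → 1
  (γ[u; SUM(e)→f](U) ⋈[f=h] σ[d>=7](ρ[h/f](π[d,w,f]((R ⋈[d=f] ρ[f/c](T)))))) → 2

E1 and E2 produce the same multiset:
u | f | d | w | h
q | 7 | 7 | q | 7
r | 7 | 7 | q | 7

yes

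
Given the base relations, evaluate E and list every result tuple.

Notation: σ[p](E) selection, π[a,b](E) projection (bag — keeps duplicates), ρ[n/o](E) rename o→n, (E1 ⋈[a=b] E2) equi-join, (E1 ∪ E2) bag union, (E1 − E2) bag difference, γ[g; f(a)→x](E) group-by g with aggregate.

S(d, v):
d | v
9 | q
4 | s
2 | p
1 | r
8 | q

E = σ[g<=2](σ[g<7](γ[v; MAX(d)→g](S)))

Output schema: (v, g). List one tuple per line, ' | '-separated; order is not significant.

Stepwise |·|:
  S → 5
  γ[v; MAX(d)→g](S) → 4
  σ[g<7](γ[v; MAX(d)→g](S)) → 3
  σ[g<=2](σ[g<7](γ[v; MAX(d)→g](S))) → 2

== RESULT ==
v | g
p | 2
r | 1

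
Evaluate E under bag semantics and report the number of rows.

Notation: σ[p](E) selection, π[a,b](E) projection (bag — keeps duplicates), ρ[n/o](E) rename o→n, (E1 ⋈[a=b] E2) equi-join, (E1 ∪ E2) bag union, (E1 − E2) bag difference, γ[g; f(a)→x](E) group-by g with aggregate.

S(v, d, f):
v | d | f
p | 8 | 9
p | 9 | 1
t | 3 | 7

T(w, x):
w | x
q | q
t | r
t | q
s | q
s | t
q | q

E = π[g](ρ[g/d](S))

Stepwise |·|:
  S → 3
  ρ[g/d](S) → 3
  π[g](ρ[g/d](S)) → 3

|E| = 3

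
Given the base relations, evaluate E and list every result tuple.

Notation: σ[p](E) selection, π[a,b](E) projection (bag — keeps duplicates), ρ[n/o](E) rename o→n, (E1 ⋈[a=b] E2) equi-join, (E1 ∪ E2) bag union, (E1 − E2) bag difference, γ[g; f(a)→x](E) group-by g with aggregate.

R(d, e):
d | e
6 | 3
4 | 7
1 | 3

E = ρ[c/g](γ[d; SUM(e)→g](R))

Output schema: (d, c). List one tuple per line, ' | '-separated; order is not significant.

Subexpression sizes:
  R → 3
  γ[d; SUM(e)→g](R) → 3
  ρ[c/g](γ[d; SUM(e)→g](R)) → 3

== RESULT ==
d | c
1 | 3
4 | 7
6 | 3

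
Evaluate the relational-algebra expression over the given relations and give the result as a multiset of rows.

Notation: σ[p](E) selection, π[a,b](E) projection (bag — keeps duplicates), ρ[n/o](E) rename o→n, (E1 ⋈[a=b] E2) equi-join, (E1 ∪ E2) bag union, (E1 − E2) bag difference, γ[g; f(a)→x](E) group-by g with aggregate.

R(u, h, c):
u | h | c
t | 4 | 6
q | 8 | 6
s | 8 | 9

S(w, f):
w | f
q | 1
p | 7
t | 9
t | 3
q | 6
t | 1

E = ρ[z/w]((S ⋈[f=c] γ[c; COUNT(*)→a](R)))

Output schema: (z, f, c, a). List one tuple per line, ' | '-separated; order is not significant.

Per-node cardinality:
  S → 6
  R → 3
  γ[c; COUNT(*)→a](R) → 2
  (S ⋈[f=c] γ[c; COUNT(*)→a](R)) → 2
  ρ[z/w]((S ⋈[f=c] γ[c; COUNT(*)→a](R))) → 2

== RESULT ==
z | f | c | a
q | 6 | 6 | 2
t | 9 | 9 | 1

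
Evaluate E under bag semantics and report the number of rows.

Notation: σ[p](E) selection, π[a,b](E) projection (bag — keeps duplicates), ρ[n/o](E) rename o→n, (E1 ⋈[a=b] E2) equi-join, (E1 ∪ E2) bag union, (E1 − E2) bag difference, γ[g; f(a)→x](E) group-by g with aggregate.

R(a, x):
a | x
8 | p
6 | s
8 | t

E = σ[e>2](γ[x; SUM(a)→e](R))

Subexpression sizes:
  R → 3
  γ[x; SUM(a)→e](R) → 3
  σ[e>2](γ[x; SUM(a)→e](R)) → 3

|E| = 3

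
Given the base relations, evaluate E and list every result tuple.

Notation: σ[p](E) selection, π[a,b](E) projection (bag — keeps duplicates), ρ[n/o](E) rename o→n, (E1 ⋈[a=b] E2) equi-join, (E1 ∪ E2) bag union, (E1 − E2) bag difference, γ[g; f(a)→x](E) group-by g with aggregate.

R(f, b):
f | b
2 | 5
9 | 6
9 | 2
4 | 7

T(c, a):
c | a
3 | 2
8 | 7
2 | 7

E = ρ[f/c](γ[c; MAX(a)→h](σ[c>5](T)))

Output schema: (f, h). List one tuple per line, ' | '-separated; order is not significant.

Row counts bottom-up:
  T → 3
  σ[c>5](T) → 1
  γ[c; MAX(a)→h](σ[c>5](T)) → 1
  ρ[f/c](γ[c; MAX(a)→h](σ[c>5](T))) → 1

== RESULT ==
f | h
8 | 7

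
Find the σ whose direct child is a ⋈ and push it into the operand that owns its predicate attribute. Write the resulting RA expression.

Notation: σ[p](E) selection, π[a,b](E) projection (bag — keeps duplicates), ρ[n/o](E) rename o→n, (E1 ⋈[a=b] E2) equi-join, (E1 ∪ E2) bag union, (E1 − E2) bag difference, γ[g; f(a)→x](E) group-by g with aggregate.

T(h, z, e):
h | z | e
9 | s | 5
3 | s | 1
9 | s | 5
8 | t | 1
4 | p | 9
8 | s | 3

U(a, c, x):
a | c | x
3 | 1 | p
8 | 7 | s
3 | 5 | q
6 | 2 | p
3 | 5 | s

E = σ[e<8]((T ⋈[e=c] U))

σ filters on e, owned by the left side.
E' = (σ[e<8](T) ⋈[e=c] U)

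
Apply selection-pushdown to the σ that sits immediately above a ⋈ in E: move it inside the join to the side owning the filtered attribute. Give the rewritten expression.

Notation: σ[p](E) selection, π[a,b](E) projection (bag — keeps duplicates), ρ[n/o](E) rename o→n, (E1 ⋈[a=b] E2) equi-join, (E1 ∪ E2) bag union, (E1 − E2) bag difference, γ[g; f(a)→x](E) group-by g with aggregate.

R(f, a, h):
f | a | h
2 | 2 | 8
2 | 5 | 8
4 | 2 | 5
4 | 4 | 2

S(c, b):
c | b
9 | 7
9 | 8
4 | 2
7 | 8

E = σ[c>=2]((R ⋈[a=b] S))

σ filters on c, owned by the right side.
E' = (R ⋈[a=b] σ[c>=2](S))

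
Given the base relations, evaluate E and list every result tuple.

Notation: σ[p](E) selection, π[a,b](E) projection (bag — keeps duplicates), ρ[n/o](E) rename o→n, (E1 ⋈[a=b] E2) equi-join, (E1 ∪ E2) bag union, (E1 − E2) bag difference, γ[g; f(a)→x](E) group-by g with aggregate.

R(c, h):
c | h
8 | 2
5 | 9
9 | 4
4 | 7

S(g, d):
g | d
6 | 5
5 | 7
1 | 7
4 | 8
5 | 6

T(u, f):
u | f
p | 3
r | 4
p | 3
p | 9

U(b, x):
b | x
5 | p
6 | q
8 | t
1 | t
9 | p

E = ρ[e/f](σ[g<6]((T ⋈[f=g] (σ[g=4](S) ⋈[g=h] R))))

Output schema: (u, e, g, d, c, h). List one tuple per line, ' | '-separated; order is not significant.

Stepwise |·|:
  T → 4
  S → 5
  σ[g=4](S) → 1
  R → 4
  (σ[g=4](S) ⋈[g=h] R) → 1
  (T ⋈[f=g] (σ[g=4](S) ⋈[g=h] R)) → 1
  σ[g<6]((T ⋈[f=g] (σ[g=4](S) ⋈[g=h] R))) → 1
  ρ[e/f](σ[g<6]((T ⋈[f=g] (σ[g=4](S) ⋈[g=h] R)))) → 1

== RESULT ==
u | e | g | d | c | h
r | 4 | 4 | 8 | 9 | 4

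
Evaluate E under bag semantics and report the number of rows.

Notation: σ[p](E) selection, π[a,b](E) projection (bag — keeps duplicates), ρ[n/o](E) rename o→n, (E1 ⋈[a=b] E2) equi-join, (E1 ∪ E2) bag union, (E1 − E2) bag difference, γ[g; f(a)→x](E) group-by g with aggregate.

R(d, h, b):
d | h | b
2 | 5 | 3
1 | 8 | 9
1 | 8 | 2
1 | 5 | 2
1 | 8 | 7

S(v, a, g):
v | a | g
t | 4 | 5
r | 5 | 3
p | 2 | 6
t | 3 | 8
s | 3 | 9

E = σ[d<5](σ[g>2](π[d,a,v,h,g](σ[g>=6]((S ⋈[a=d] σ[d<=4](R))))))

Per-node cardinality:
  S → 5
  R → 5
  σ[d<=4](R) → 5
  (S ⋈[a=d] σ[d<=4](R)) → 1
  σ[g>=6]((S ⋈[a=d] σ[d<=4](R))) → 1
  π[d,a,v,h,g](σ[g>=6]((S ⋈[a=d] σ[d<=4](R)))) → 1
  σ[g>2](π[d,a,v,h,g](σ[g>=6]((S ⋈[a=d] σ[d<=4](R))))) → 1
  σ[d<5](σ[g>2](π[d,a,v,h,g](σ[g>=6]((S ⋈[a=d] σ[d<=4](R)))))) → 1

|E| = 1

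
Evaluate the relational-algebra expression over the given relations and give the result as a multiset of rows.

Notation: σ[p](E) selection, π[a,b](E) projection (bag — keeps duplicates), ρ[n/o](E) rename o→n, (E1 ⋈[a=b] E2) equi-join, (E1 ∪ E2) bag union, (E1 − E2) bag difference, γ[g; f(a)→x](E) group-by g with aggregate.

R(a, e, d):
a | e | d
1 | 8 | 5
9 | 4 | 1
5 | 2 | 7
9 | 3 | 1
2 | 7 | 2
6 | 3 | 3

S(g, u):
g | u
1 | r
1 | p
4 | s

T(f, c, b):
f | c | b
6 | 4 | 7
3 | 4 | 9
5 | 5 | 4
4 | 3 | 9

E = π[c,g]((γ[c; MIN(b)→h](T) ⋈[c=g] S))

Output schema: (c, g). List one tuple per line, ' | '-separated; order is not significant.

Row counts bottom-up:
  T → 4
  γ[c; MIN(b)→h](T) → 3
  S → 3
  (γ[c; MIN(b)→h](T) ⋈[c=g] S) → 1
  π[c,g]((γ[c; MIN(b)→h](T) ⋈[c=g] S)) → 1

== RESULT ==
c | g
4 | 4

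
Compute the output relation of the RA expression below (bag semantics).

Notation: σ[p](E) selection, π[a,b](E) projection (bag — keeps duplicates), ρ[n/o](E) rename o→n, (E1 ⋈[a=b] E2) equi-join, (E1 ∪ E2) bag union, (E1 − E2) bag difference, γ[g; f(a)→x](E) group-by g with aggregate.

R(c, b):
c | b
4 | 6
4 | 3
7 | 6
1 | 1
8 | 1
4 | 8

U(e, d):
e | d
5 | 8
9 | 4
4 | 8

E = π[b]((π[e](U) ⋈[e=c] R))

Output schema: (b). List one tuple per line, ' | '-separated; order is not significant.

Row counts bottom-up:
  U → 3
  π[e](U) → 3
  R → 6
  (π[e](U) ⋈[e=c] R) → 3
  π[b]((π[e](U) ⋈[e=c] R)) → 3

== RESULT ==
b
3
6
8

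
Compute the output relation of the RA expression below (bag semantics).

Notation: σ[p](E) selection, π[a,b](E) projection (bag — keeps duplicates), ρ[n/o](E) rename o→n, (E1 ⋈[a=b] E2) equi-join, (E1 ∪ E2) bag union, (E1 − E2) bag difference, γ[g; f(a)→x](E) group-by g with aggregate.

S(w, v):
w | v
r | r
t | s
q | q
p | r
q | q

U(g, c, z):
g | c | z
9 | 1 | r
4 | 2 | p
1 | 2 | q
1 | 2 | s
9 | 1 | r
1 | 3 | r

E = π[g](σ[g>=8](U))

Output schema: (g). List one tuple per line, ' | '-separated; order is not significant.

Per-node cardinality:
  U → 6
  σ[g>=8](U) → 2
  π[g](σ[g>=8](U)) → 2

== RESULT ==
g
9
9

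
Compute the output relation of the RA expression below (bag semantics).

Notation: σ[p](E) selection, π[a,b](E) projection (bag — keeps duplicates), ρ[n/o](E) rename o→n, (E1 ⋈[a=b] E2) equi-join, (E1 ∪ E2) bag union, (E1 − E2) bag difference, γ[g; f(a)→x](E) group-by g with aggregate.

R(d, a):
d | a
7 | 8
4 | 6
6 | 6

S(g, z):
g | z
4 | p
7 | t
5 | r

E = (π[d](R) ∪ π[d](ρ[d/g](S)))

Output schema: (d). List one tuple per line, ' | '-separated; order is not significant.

Stepwise |·|:
  R → 3
  π[d](R) → 3
  S → 3
  ρ[d/g](S) → 3
  π[d](ρ[d/g](S)) → 3
  (π[d](R) ∪ π[d](ρ[d/g](S))) → 6

== RESULT ==
d
4
4
5
6
7
7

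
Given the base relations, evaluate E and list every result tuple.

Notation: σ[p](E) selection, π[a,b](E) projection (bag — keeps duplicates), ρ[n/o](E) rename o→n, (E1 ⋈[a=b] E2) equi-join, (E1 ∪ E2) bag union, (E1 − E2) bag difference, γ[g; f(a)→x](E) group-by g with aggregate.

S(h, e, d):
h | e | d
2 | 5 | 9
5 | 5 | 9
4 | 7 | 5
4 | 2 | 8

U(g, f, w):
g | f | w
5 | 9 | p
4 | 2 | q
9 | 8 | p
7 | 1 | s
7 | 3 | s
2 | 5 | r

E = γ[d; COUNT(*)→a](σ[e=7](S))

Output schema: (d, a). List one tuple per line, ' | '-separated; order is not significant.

Subexpression sizes:
  S → 4
  σ[e=7](S) → 1
  γ[d; COUNT(*)→a](σ[e=7](S)) → 1

== RESULT ==
d | a
5 | 1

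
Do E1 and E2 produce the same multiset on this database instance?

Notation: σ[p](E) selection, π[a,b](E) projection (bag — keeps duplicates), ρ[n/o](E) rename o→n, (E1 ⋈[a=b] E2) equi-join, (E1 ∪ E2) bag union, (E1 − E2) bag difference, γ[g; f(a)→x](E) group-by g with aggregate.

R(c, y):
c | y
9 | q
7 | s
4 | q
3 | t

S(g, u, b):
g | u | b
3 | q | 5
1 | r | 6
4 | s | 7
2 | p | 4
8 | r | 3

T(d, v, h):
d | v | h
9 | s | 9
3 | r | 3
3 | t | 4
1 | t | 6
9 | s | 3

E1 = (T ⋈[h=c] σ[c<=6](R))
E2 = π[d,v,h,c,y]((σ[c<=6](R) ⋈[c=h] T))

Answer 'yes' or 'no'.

E1 subexpression sizes:
  T → 5
  R → 4
  σ[c<=6](R) → 2
  (T ⋈[h=c] σ[c<=6](R)) → 3
E2 subexpression sizes:
  R → 4
  σ[c<=6](R) → 2
  T → 5
  (σ[c<=6](R) ⋈[c=h] T) → 3
  π[d,v,h,c,y]((σ[c<=6](R) ⋈[c=h] T)) → 3

E1 and E2 produce the same multiset:
d | v | h | c | y
3 | r | 3 | 3 | t
3 | t | 4 | 4 | q
9 | s | 3 | 3 | t

yes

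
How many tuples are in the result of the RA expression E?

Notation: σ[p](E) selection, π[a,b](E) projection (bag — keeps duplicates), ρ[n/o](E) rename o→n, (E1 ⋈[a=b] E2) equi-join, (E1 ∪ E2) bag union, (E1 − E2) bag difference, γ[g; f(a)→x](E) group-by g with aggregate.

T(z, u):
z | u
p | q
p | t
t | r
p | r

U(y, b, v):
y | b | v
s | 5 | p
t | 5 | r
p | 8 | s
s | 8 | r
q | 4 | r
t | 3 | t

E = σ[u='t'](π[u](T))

Row counts bottom-up:
  T → 4
  π[u](T) → 4
  σ[u='t'](π[u](T)) → 1

|E| = 1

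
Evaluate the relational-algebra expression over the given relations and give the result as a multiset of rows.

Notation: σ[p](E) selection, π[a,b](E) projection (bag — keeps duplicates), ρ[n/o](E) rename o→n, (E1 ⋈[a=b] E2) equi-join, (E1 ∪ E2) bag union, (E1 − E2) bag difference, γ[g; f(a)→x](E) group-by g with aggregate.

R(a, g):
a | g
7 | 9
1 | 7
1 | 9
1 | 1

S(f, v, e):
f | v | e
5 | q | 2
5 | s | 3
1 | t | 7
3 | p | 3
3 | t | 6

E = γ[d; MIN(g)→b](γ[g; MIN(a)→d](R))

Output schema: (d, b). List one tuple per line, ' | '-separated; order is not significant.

Subexpression sizes:
  R → 4
  γ[g; MIN(a)→d](R) → 3
  γ[d; MIN(g)→b](γ[g; MIN(a)→d](R)) → 1

== RESULT ==
d | b
1 | 1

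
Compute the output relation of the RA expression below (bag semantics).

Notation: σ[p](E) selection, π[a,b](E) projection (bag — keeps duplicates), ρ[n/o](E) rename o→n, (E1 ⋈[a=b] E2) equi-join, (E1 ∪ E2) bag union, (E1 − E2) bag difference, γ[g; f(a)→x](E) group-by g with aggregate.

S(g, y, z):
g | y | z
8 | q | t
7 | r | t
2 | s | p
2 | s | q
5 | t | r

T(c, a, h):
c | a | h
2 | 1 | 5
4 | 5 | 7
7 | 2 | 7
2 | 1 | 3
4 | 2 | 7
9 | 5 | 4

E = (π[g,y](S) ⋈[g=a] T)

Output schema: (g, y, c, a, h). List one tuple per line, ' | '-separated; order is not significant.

Subexpression sizes:
  S → 5
  π[g,y](S) → 5
  T → 6
  (π[g,y](S) ⋈[g=a] T) → 6

== RESULT ==
g | y | c | a | h
2 | s | 4 | 2 | 7
2 | s | 4 | 2 | 7
2 | s | 7 | 2 | 7
2 | s | 7 | 2 | 7
5 | t | 4 | 5 | 7
5 | t | 9 | 5 | 4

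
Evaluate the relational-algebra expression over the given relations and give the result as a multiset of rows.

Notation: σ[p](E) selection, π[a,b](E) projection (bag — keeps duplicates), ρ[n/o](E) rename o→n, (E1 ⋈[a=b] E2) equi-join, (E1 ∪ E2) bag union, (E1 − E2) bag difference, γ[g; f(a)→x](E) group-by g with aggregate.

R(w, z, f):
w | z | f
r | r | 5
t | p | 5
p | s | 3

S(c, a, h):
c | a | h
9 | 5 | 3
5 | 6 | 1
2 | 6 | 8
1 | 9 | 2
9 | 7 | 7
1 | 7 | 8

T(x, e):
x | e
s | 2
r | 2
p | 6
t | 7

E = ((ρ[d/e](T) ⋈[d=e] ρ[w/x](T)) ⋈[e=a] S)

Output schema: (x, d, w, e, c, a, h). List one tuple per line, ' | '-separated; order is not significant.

Row counts bottom-up:
  T → 4
  ρ[d/e](T) → 4
  T → 4
  ρ[w/x](T) → 4
  (ρ[d/e](T) ⋈[d=e] ρ[w/x](T)) → 6
  S → 6
  ((ρ[d/e](T) ⋈[d=e] ρ[w/x](T)) ⋈[e=a] S) → 4

== RESULT ==
x | d | w | e | c | a | h
p | 6 | p | 6 | 2 | 6 | 8
p | 6 | p | 6 | 5 | 6 | 1
t | 7 | t | 7 | 1 | 7 | 8
t | 7 | t | 7 | 9 | 7 | 7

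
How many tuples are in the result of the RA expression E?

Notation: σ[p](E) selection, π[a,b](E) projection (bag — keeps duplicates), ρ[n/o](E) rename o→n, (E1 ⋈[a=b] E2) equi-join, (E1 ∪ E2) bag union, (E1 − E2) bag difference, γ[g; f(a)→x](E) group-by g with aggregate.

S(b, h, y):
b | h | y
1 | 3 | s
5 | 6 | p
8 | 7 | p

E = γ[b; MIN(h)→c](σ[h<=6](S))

Stepwise |·|:
  S → 3
  σ[h<=6](S) → 2
  γ[b; MIN(h)→c](σ[h<=6](S)) → 2

|E| = 2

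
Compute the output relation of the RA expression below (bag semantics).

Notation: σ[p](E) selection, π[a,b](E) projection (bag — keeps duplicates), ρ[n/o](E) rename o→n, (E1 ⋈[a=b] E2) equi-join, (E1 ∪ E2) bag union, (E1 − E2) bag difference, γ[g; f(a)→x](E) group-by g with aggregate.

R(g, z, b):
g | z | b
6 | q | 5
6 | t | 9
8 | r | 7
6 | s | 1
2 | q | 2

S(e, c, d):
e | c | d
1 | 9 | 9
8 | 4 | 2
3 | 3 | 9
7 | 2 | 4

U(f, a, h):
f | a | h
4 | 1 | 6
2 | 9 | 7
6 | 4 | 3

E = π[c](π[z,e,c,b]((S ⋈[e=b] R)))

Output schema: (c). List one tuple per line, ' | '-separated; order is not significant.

Stepwise |·|:
  S → 4
  R → 5
  (S ⋈[e=b] R) → 2
  π[z,e,c,b]((S ⋈[e=b] R)) → 2
  π[c](π[z,e,c,b]((S ⋈[e=b] R))) → 2

== RESULT ==
c
2
9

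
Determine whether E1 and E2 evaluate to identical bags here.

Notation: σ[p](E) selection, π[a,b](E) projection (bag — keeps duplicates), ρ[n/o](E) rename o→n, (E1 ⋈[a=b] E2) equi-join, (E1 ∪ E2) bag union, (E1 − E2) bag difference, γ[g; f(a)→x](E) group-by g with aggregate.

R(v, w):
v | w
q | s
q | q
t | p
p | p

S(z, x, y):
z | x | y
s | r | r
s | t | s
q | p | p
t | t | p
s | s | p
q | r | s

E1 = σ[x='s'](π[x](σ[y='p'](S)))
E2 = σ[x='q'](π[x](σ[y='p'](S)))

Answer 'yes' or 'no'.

E1 row counts bottom-up:
  S → 6
  σ[y='p'](S) → 3
  π[x](σ[y='p'](S)) → 3
  σ[x='s'](π[x](σ[y='p'](S))) → 1
E2 row counts bottom-up:
  S → 6
  σ[y='p'](S) → 3
  π[x](σ[y='p'](S)) → 3
  σ[x='q'](π[x](σ[y='p'](S))) → 0

E1 result:
x
s
E2 result:
x
(0 rows)
Witness: ('s',) appears 1× in E1 but 0× in E2.

no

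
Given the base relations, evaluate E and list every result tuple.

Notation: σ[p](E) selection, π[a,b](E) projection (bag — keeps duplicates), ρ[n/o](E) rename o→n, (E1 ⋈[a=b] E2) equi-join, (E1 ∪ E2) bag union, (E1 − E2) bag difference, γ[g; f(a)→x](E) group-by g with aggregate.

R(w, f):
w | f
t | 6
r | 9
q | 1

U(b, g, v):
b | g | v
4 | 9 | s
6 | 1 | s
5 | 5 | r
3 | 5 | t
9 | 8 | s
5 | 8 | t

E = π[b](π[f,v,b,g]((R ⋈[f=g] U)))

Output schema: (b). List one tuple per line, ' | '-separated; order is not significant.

Subexpression sizes:
  R → 3
  U → 6
  (R ⋈[f=g] U) → 2
  π[f,v,b,g]((R ⋈[f=g] U)) → 2
  π[b](π[f,v,b,g]((R ⋈[f=g] U))) → 2

== RESULT ==
b
4
6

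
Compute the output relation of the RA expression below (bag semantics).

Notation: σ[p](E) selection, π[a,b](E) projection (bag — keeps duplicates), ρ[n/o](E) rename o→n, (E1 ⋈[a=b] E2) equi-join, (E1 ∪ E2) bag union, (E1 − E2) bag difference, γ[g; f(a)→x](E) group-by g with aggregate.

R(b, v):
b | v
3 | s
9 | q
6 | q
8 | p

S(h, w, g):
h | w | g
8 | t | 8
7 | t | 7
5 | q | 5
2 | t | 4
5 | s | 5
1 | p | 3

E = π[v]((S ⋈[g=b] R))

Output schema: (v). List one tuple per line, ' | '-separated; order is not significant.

Row counts bottom-up:
  S → 6
  R → 4
  (S ⋈[g=b] R) → 2
  π[v]((S ⋈[g=b] R)) → 2

== RESULT ==
v
p
s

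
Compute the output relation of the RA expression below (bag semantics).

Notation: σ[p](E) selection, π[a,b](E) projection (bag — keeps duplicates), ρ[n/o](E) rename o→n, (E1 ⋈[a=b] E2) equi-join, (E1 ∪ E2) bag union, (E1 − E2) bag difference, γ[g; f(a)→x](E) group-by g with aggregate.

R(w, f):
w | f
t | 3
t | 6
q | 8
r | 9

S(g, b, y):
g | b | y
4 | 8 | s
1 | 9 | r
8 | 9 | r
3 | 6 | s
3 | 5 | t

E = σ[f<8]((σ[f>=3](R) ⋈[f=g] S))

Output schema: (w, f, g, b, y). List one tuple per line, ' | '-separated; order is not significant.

Stepwise |·|:
  R → 4
  σ[f>=3](R) → 4
  S → 5
  (σ[f>=3](R) ⋈[f=g] S) → 3
  σ[f<8]((σ[f>=3](R) ⋈[f=g] S)) → 2

== RESULT ==
w | f | g | b | y
t | 3 | 3 | 5 | t
t | 3 | 3 | 6 | s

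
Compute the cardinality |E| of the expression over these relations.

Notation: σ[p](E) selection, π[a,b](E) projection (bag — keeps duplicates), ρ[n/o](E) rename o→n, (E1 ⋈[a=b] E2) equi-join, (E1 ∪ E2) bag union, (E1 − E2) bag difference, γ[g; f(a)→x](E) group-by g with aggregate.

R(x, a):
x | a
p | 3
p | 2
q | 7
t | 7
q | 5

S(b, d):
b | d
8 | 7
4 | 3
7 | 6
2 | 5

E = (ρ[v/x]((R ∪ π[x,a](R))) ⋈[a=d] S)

Subexpression sizes:
  R → 5
  R → 5
  π[x,a](R) → 5
  (R ∪ π[x,a](R)) → 10
  ρ[v/x]((R ∪ π[x,a](R))) → 10
  S → 4
  (ρ[v/x]((R ∪ π[x,a](R))) ⋈[a=d] S) → 8

|E| = 8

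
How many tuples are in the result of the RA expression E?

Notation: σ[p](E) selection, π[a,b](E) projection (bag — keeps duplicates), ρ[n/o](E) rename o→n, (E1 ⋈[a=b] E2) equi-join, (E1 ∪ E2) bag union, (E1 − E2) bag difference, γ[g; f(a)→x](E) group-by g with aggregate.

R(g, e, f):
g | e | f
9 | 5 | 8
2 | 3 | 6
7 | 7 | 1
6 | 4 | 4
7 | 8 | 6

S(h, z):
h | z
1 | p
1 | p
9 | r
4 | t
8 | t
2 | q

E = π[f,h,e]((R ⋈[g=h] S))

Row counts bottom-up:
  R → 5
  S → 6
  (R ⋈[g=h] S) → 2
  π[f,h,e]((R ⋈[g=h] S)) → 2

|E| = 2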